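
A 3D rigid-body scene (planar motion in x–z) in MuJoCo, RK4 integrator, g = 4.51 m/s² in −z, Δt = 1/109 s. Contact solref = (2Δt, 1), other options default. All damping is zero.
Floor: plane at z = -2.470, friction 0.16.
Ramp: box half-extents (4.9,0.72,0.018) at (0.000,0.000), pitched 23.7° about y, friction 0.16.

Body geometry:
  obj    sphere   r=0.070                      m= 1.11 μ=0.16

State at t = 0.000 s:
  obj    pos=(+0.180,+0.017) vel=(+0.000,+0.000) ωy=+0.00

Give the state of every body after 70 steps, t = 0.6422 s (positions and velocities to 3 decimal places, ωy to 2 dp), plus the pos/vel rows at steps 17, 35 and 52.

State at t = 0.6422 s:
  obj    pos=(+0.425,-0.090) vel=(+0.762,-0.334) ωy=+11.87

Key-timestep trajectory:
   step    t(s)  obj.x    obj.z    obj.vx   obj.vz 
     17  0.1560   +0.194  +0.011  +0.185  -0.081
     35  0.3211   +0.241  -0.010  +0.381  -0.167
     52  0.4771   +0.315  -0.042  +0.566  -0.248


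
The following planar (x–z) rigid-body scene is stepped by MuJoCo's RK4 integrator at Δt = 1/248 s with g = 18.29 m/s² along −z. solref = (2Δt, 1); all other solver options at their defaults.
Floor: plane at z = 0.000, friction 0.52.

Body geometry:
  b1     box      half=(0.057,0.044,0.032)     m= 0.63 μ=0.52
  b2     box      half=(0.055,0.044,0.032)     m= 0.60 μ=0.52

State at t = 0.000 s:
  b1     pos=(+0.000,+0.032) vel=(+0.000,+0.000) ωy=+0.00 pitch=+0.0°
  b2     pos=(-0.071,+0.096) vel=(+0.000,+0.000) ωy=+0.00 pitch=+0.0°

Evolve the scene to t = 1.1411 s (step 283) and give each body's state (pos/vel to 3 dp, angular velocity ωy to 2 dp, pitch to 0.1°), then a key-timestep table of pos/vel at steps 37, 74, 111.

State at t = 1.1411 s:
  b1     pos=(+0.000,+0.032) vel=(+0.000,+0.000) ωy=+0.00 pitch=+0.0°
  b2     pos=(-0.127,+0.055) vel=(+0.000,+0.000) ωy=+0.00 pitch=-90.0°

Key-timestep trajectory:
   step    t(s)  b1.x    b1.z    b1.vx   b1.vz   b2.x    b2.z    b2.vx   b2.vz 
     37  0.1492   +0.000  +0.032  +0.000  +0.000   -0.104  +0.062  -0.474  +0.034
     74  0.2984   +0.000  +0.032  +0.000  +0.000   -0.142  +0.061  +0.047  -0.013
    111  0.4476   +0.000  +0.032  +0.000  +0.000   -0.124  +0.057  -0.145  -0.073


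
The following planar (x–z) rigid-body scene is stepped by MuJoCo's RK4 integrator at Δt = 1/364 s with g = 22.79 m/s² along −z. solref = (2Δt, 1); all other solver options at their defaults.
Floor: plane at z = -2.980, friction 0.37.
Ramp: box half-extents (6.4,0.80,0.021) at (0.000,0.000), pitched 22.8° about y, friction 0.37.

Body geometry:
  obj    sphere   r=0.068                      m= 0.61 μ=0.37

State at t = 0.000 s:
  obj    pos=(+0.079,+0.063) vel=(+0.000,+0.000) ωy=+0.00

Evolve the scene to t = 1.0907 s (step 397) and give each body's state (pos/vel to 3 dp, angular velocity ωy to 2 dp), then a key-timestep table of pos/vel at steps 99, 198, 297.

State at t = 1.0907 s:
  obj    pos=(+3.538,-1.391) vel=(+6.343,-2.666) ωy=+101.17

Key-timestep trajectory:
   step    t(s)  obj.x    obj.z    obj.vx   obj.vz 
     99  0.2720   +0.294  -0.027  +1.582  -0.665
    198  0.5440   +0.940  -0.298  +3.163  -1.330
    297  0.8159   +2.015  -0.750  +4.745  -1.995


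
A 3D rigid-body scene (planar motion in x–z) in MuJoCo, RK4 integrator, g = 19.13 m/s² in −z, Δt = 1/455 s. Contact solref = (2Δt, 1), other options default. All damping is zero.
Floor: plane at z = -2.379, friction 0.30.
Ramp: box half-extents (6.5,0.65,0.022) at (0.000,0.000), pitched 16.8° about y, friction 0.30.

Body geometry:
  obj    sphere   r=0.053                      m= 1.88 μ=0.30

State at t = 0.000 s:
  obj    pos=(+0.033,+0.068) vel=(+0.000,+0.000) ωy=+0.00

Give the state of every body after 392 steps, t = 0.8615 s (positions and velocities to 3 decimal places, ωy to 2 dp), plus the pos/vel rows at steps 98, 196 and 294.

State at t = 0.8615 s:
  obj    pos=(+1.436,-0.355) vel=(+3.257,-0.983) ωy=+64.19

Key-timestep trajectory:
   step    t(s)  obj.x    obj.z    obj.vx   obj.vz 
     98  0.2154   +0.121  +0.042  +0.814  -0.246
    196  0.4308   +0.384  -0.038  +1.629  -0.492
    294  0.6462   +0.822  -0.170  +2.443  -0.738


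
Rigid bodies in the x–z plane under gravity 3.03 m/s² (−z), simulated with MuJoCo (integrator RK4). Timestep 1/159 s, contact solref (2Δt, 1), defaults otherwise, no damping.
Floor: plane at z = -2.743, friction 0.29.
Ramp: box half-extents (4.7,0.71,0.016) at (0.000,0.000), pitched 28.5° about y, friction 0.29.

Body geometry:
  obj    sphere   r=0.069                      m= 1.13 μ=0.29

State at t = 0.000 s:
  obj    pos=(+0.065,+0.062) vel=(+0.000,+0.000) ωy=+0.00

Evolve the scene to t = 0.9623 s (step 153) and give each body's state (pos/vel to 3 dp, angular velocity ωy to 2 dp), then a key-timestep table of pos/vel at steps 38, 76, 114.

State at t = 0.9623 s:
  obj    pos=(+0.485,-0.167) vel=(+0.873,-0.474) ωy=+14.40

Key-timestep trajectory:
   step    t(s)  obj.x    obj.z    obj.vx   obj.vz 
     38  0.2390   +0.091  +0.047  +0.217  -0.118
     76  0.4780   +0.169  +0.005  +0.434  -0.236
    114  0.7170   +0.298  -0.065  +0.651  -0.353


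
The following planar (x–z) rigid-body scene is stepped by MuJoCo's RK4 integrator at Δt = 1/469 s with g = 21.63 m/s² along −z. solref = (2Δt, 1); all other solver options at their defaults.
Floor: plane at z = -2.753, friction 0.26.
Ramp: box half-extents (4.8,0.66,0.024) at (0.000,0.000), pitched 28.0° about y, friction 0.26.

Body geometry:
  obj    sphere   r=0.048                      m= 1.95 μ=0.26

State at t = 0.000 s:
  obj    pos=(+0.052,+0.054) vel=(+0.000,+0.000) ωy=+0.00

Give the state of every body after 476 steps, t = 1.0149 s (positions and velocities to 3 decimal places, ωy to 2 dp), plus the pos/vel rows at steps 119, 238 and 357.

State at t = 1.0149 s:
  obj    pos=(+3.351,-1.700) vel=(+6.500,-3.456) ωy=+153.35

Key-timestep trajectory:
   step    t(s)  obj.x    obj.z    obj.vx   obj.vz 
    119  0.2537   +0.258  -0.056  +1.625  -0.864
    238  0.5075   +0.877  -0.385  +3.250  -1.728
    357  0.7612   +1.908  -0.933  +4.875  -2.592


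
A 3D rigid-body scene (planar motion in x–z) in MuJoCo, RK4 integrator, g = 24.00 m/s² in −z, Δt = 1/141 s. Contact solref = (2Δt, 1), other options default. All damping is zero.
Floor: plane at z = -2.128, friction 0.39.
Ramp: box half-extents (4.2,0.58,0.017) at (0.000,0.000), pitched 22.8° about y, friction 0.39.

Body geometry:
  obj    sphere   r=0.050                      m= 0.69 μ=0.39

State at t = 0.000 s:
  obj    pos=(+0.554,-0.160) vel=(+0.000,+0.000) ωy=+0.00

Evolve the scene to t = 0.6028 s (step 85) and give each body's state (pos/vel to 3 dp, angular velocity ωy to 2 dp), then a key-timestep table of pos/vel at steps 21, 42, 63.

State at t = 0.6028 s:
  obj    pos=(+1.667,-0.628) vel=(+3.691,-1.552) ωy=+80.07

Key-timestep trajectory:
   step    t(s)  obj.x    obj.z    obj.vx   obj.vz 
     21  0.1489   +0.622  -0.189  +0.912  -0.383
     42  0.2979   +0.826  -0.274  +1.824  -0.767
     63  0.4468   +1.165  -0.417  +2.736  -1.150


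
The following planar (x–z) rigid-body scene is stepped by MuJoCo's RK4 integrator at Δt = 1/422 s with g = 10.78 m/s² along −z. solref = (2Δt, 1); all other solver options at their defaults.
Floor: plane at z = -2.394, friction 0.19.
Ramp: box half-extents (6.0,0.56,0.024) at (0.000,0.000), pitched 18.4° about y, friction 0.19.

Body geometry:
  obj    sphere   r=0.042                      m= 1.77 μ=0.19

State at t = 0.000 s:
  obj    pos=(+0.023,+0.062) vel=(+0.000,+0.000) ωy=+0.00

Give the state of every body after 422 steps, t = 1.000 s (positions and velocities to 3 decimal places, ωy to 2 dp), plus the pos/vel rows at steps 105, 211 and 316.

State at t = 1.000 s:
  obj    pos=(+1.176,-0.322) vel=(+2.306,-0.767) ωy=+57.86

Key-timestep trajectory:
   step    t(s)  obj.x    obj.z    obj.vx   obj.vz 
    105  0.2488   +0.094  +0.038  +0.574  -0.191
    211  0.5000   +0.311  -0.034  +1.153  -0.384
    316  0.7488   +0.670  -0.153  +1.727  -0.574


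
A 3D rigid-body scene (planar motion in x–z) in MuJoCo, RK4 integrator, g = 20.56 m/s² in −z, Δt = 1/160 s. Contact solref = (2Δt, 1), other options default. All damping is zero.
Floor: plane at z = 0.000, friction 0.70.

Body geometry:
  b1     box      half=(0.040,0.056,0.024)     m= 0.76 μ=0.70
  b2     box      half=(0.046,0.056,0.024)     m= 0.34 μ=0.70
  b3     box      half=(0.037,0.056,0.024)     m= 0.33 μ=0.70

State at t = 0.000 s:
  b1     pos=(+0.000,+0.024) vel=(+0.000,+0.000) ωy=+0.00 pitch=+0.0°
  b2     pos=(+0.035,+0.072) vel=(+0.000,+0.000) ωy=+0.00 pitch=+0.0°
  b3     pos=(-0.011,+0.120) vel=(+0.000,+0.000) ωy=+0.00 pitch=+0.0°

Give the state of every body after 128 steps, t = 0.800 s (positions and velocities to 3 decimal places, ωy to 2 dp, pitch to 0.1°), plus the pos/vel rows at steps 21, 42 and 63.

State at t = 0.800 s:
  b1     pos=(+0.000,+0.024) vel=(+0.000,+0.000) ωy=+0.00 pitch=+0.0°
  b2     pos=(+0.035,+0.072) vel=(+0.000,+0.000) ωy=+0.00 pitch=+0.1°
  b3     pos=(-0.096,+0.024) vel=(+0.000,+0.000) ωy=+0.00 pitch=+180.0°

Key-timestep trajectory:
   step    t(s)  b1.x    b1.z    b1.vx   b1.vz   b2.x    b2.z    b2.vx   b2.vz   b3.x    b3.z    b3.vx   b3.vz 
     21  0.1313   +0.000  +0.024  +0.000  +0.000   +0.035  +0.072  +0.000  +0.000   -0.012  +0.120  -0.020  -0.001
     42  0.2625   +0.000  +0.024  +0.000  +0.000   +0.035  +0.072  +0.002  +0.000   -0.024  +0.115  -0.243  -0.149
     63  0.3938   +0.000  +0.024  +0.000  +0.000   +0.035  +0.072  +0.000  +0.000   -0.084  +0.053  -0.601  -1.061


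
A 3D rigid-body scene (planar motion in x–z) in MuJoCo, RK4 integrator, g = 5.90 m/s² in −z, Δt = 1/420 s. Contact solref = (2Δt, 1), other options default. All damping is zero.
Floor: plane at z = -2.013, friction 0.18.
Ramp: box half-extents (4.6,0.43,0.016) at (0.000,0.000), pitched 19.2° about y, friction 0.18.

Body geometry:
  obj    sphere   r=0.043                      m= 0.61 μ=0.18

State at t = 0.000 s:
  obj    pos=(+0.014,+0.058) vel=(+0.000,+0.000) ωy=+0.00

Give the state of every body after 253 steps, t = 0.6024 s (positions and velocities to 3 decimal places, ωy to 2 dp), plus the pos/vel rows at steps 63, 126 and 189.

State at t = 0.6024 s:
  obj    pos=(+0.251,-0.025) vel=(+0.788,-0.275) ωy=+19.41

Key-timestep trajectory:
   step    t(s)  obj.x    obj.z    obj.vx   obj.vz 
     63  0.1500   +0.029  +0.052  +0.196  -0.068
    126  0.3000   +0.073  +0.037  +0.393  -0.137
    189  0.4500   +0.146  +0.011  +0.589  -0.205


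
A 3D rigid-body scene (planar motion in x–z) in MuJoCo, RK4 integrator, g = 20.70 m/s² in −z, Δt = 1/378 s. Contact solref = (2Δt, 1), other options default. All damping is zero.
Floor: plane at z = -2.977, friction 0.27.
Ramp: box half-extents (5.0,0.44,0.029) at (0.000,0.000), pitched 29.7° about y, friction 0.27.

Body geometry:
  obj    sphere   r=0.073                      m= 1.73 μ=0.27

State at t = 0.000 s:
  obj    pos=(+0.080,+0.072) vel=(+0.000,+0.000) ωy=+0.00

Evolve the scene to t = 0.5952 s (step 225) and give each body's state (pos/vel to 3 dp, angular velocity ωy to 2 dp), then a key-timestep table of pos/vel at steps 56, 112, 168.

State at t = 0.5952 s:
  obj    pos=(+1.207,-0.571) vel=(+3.788,-2.161) ωy=+59.72

Key-timestep trajectory:
   step    t(s)  obj.x    obj.z    obj.vx   obj.vz 
     56  0.1481   +0.150  +0.032  +0.943  -0.538
    112  0.2963   +0.359  -0.088  +1.886  -1.076
    168  0.4444   +0.709  -0.287  +2.828  -1.613


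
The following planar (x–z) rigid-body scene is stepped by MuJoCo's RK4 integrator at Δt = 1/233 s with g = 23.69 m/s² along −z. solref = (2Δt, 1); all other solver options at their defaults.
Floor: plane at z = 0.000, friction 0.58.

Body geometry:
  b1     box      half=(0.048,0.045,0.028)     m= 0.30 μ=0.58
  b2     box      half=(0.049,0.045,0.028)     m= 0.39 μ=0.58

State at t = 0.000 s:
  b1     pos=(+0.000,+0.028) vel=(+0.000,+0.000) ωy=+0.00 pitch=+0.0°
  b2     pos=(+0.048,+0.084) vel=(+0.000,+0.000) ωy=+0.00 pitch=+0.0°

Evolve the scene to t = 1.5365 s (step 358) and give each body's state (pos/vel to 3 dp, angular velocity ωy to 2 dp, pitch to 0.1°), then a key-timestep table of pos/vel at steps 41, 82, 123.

State at t = 1.5365 s:
  b1     pos=(+0.000,+0.028) vel=(+0.000,+0.000) ωy=+0.00 pitch=+0.0°
  b2     pos=(+0.173,+0.028) vel=(+0.000,+0.000) ωy=+0.00 pitch=+180.0°

Key-timestep trajectory:
   step    t(s)  b1.x    b1.z    b1.vx   b1.vz   b2.x    b2.z    b2.vx   b2.vz 
     41  0.1760   +0.000  +0.028  +0.000  +0.000   +0.050  +0.084  +0.029  -0.002
     82  0.3519   +0.000  +0.028  +0.000  +0.000   +0.080  +0.054  +0.520  -0.467
    123  0.5279   +0.000  +0.028  +0.000  +0.000   +0.130  +0.056  +0.210  -0.068


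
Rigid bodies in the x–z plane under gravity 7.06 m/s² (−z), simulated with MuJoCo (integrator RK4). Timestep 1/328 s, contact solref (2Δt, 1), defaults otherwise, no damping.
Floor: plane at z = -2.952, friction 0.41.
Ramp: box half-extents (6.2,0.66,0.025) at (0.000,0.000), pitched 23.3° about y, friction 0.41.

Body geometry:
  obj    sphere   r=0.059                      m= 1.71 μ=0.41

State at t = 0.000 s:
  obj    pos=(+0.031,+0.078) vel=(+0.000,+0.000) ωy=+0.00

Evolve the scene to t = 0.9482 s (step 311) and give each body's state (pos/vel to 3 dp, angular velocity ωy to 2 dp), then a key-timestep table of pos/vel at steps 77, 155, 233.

State at t = 0.9482 s:
  obj    pos=(+0.855,-0.277) vel=(+1.737,-0.748) ωy=+32.05

Key-timestep trajectory:
   step    t(s)  obj.x    obj.z    obj.vx   obj.vz 
     77  0.2348   +0.082  +0.056  +0.430  -0.185
    155  0.4726   +0.236  -0.010  +0.866  -0.373
    233  0.7104   +0.493  -0.121  +1.301  -0.560


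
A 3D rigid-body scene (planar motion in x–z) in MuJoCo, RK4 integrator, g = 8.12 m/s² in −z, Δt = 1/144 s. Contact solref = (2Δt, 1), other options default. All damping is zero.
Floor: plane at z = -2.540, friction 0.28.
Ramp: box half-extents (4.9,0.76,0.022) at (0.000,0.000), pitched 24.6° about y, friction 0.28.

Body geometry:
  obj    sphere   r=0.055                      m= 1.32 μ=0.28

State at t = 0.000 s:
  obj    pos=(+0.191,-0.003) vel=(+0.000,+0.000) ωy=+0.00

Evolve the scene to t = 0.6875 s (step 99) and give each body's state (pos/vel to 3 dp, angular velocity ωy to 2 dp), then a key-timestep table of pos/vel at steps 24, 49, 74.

State at t = 0.6875 s:
  obj    pos=(+0.710,-0.240) vel=(+1.509,-0.691) ωy=+30.17

Key-timestep trajectory:
   step    t(s)  obj.x    obj.z    obj.vx   obj.vz 
     24  0.1667   +0.222  -0.017  +0.366  -0.168
     49  0.3403   +0.318  -0.061  +0.747  -0.342
     74  0.5139   +0.481  -0.136  +1.128  -0.517


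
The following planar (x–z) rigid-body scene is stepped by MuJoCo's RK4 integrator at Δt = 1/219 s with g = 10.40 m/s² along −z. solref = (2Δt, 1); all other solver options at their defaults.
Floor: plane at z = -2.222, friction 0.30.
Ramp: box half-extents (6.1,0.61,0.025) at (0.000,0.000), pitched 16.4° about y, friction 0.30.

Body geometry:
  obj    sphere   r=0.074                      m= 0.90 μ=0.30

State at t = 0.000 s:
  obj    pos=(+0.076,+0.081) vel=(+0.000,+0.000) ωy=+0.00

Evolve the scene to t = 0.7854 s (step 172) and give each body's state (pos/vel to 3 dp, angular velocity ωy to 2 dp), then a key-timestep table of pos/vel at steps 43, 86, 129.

State at t = 0.7854 s:
  obj    pos=(+0.697,-0.102) vel=(+1.580,-0.465) ωy=+22.26

Key-timestep trajectory:
   step    t(s)  obj.x    obj.z    obj.vx   obj.vz 
     43  0.1963   +0.115  +0.069  +0.395  -0.116
     86  0.3927   +0.231  +0.035  +0.790  -0.233
    129  0.5890   +0.425  -0.022  +1.185  -0.349


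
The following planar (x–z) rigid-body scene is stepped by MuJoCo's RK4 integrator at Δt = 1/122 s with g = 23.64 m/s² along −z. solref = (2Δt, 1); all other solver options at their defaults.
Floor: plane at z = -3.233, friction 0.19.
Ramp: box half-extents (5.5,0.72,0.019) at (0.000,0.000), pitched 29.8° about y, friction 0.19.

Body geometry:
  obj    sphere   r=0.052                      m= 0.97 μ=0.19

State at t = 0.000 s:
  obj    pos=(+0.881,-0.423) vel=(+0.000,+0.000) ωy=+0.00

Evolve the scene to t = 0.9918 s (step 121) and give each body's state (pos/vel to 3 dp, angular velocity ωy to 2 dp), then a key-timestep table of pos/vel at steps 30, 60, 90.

State at t = 0.9918 s:
  obj    pos=(+4.464,-2.475) vel=(+7.223,-4.137) ωy=+159.98

Key-timestep trajectory:
   step    t(s)  obj.x    obj.z    obj.vx   obj.vz 
     30  0.2459   +1.102  -0.549  +1.792  -1.026
     60  0.4918   +1.762  -0.927  +3.583  -2.052
     90  0.7377   +2.863  -1.558  +5.373  -3.077


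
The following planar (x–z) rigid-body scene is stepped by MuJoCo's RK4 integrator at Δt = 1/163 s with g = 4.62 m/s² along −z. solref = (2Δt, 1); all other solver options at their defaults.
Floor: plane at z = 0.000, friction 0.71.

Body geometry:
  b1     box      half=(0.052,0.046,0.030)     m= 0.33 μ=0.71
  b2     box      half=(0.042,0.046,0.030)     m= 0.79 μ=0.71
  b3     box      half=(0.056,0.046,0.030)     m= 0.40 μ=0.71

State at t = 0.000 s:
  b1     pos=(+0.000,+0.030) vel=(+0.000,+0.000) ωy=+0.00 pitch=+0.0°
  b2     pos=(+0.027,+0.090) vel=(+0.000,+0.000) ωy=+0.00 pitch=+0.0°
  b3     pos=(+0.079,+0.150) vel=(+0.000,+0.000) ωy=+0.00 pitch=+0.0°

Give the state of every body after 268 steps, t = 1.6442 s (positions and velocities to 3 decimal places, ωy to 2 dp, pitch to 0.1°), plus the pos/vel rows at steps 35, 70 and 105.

State at t = 1.6442 s:
  b1     pos=(+0.000,+0.030) vel=(+0.000,+0.000) ωy=+0.00 pitch=+0.0°
  b2     pos=(+0.027,+0.090) vel=(+0.000,+0.000) ωy=+0.00 pitch=+0.0°
  b3     pos=(+0.102,+0.056) vel=(+0.000,+0.000) ωy=+0.00 pitch=+90.0°

Key-timestep trajectory:
   step    t(s)  b1.x    b1.z    b1.vx   b1.vz   b2.x    b2.z    b2.vx   b2.vz   b3.x    b3.z    b3.vx   b3.vz 
     35  0.2147   +0.000  +0.030  +0.000  +0.000   +0.027  +0.090  +0.000  +0.000   +0.094  +0.140  +0.131  -0.153
     70  0.4294   +0.000  +0.030  +0.000  +0.000   +0.027  +0.090  +0.000  +0.000   +0.117  +0.061  -0.004  +0.052
    105  0.6442   +0.000  +0.030  -0.001  +0.000   +0.027  +0.090  -0.009  +0.005   +0.100  +0.056  +0.008  +0.026


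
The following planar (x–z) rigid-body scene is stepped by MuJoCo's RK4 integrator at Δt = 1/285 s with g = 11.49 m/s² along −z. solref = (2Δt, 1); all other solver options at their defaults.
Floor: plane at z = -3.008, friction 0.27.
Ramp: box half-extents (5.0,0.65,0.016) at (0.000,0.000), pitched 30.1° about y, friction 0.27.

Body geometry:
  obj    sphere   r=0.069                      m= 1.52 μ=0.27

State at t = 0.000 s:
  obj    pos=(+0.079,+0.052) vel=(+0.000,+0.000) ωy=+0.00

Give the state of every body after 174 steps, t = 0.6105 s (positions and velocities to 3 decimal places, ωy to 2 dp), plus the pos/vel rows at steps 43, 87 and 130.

State at t = 0.6105 s:
  obj    pos=(+0.743,-0.332) vel=(+2.174,-1.260) ωy=+36.41

Key-timestep trajectory:
   step    t(s)  obj.x    obj.z    obj.vx   obj.vz 
     43  0.1509   +0.120  +0.029  +0.537  -0.312
     87  0.3053   +0.245  -0.044  +1.087  -0.630
    130  0.4561   +0.450  -0.162  +1.624  -0.942


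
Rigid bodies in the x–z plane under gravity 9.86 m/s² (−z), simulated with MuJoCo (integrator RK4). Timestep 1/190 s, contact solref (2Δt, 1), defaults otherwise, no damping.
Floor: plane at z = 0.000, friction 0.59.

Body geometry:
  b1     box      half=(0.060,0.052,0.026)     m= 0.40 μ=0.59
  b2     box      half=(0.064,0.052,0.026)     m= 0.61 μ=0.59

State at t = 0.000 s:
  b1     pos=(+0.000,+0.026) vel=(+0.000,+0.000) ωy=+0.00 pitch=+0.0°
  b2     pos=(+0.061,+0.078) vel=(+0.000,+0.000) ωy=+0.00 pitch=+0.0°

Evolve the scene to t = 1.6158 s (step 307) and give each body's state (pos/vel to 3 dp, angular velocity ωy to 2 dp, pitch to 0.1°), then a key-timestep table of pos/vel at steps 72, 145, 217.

State at t = 1.6158 s:
  b1     pos=(+0.000,+0.026) vel=(+0.000,+0.000) ωy=+0.00 pitch=+0.0°
  b2     pos=(+0.126,+0.064) vel=(+0.000,+0.000) ωy=+0.00 pitch=+90.0°

Key-timestep trajectory:
   step    t(s)  b1.x    b1.z    b1.vx   b1.vz   b2.x    b2.z    b2.vx   b2.vz 
     72  0.3789   +0.000  +0.026  +0.000  +0.000   +0.085  +0.066  +0.193  +0.093
    145  0.7632   +0.000  +0.026  +0.000  +0.000   +0.141  +0.068  +0.000  +0.000
    217  1.1421   +0.000  +0.026  +0.000  +0.000   +0.131  +0.066  +0.028  +0.013


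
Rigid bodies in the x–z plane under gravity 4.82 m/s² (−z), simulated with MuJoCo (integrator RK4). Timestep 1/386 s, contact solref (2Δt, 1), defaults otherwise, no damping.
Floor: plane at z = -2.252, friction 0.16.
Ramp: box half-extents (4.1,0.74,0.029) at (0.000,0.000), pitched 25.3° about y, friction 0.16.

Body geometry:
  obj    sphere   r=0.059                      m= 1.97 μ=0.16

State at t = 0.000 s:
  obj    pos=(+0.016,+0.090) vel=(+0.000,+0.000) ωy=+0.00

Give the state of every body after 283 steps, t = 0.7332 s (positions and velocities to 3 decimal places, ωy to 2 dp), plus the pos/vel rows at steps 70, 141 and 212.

State at t = 0.7332 s:
  obj    pos=(+0.374,-0.079) vel=(+0.975,-0.461) ωy=+18.28

Key-timestep trajectory:
   step    t(s)  obj.x    obj.z    obj.vx   obj.vz 
     70  0.1813   +0.038  +0.079  +0.241  -0.114
    141  0.3653   +0.105  +0.048  +0.486  -0.230
    212  0.5492   +0.217  -0.005  +0.731  -0.345


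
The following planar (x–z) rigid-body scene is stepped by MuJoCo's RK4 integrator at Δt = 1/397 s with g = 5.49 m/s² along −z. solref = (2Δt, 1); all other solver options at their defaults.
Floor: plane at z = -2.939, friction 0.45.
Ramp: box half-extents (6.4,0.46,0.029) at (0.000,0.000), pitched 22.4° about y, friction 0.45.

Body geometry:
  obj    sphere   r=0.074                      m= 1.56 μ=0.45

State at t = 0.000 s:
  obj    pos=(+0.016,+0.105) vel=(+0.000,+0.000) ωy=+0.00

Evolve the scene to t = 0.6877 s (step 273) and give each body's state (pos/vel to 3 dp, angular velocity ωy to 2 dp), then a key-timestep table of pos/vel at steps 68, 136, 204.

State at t = 0.6877 s:
  obj    pos=(+0.343,-0.030) vel=(+0.950,-0.392) ωy=+13.88

Key-timestep trajectory:
   step    t(s)  obj.x    obj.z    obj.vx   obj.vz 
     68  0.1713   +0.036  +0.096  +0.237  -0.098
    136  0.3426   +0.097  +0.071  +0.473  -0.195
    204  0.5139   +0.198  +0.030  +0.710  -0.293


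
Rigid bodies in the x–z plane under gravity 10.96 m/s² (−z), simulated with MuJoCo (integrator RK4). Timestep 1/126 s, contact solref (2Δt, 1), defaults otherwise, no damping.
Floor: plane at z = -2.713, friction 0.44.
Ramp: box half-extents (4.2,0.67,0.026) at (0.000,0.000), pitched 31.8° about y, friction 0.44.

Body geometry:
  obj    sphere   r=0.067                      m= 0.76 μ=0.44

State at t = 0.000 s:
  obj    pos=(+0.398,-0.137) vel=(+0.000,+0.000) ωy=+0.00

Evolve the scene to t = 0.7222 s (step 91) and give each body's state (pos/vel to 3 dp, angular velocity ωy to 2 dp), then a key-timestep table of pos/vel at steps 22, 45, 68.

State at t = 0.7222 s:
  obj    pos=(+1.312,-0.704) vel=(+2.532,-1.570) ωy=+44.45

Key-timestep trajectory:
   step    t(s)  obj.x    obj.z    obj.vx   obj.vz 
     22  0.1746   +0.451  -0.170  +0.612  -0.380
     45  0.3571   +0.622  -0.276  +1.252  -0.776
     68  0.5397   +0.909  -0.454  +1.892  -1.173


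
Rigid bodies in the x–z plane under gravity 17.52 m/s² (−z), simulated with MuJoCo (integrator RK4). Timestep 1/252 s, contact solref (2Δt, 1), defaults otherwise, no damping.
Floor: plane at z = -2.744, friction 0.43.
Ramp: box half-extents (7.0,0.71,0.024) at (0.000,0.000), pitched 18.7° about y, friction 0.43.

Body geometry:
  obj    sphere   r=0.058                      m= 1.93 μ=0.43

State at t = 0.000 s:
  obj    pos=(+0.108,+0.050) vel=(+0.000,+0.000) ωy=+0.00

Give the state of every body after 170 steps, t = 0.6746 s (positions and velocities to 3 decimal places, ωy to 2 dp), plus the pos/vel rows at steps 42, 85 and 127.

State at t = 0.6746 s:
  obj    pos=(+0.973,-0.243) vel=(+2.564,-0.868) ωy=+46.66

Key-timestep trajectory:
   step    t(s)  obj.x    obj.z    obj.vx   obj.vz 
     42  0.1667   +0.161  +0.032  +0.634  -0.214
     85  0.3373   +0.324  -0.023  +1.282  -0.434
    127  0.5040   +0.591  -0.113  +1.915  -0.648


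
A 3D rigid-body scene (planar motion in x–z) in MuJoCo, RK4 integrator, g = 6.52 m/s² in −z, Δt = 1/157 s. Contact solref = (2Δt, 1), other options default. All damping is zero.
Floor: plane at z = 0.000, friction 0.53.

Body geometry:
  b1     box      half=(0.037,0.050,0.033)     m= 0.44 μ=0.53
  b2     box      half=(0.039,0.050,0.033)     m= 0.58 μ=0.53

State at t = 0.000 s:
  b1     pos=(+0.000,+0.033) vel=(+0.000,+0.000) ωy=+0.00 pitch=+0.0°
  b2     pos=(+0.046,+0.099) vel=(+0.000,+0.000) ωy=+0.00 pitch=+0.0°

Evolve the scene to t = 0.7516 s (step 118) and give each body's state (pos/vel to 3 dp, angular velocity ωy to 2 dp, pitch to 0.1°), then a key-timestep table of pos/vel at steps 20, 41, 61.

State at t = 0.7516 s:
  b1     pos=(+0.000,+0.033) vel=(+0.000,+0.000) ωy=+0.00 pitch=+0.0°
  b2     pos=(+0.086,+0.039) vel=(+0.000,+0.000) ωy=+0.00 pitch=+90.0°

Key-timestep trajectory:
   step    t(s)  b1.x    b1.z    b1.vx   b1.vz   b2.x    b2.z    b2.vx   b2.vz 
     20  0.1274   +0.000  +0.033  +0.000  +0.000   +0.054  +0.095  +0.142  -0.079
     41  0.2611   +0.000  +0.033  +0.000  +0.000   +0.079  +0.051  +0.199  -0.716
     61  0.3885   +0.000  +0.033  +0.000  +0.000   +0.088  +0.041  -0.088  -0.065


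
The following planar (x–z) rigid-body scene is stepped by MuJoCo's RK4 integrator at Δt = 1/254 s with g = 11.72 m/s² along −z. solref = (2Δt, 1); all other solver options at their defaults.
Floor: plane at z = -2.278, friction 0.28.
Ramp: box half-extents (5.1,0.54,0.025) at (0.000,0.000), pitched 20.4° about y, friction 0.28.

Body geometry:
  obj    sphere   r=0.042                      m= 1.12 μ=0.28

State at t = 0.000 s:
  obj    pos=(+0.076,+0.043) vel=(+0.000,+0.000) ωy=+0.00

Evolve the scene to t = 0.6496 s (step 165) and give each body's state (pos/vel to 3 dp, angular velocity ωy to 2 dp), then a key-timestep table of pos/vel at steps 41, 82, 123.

State at t = 0.6496 s:
  obj    pos=(+0.653,-0.171) vel=(+1.777,-0.661) ωy=+45.12

Key-timestep trajectory:
   step    t(s)  obj.x    obj.z    obj.vx   obj.vz 
     41  0.1614   +0.112  +0.030  +0.442  -0.164
     82  0.3228   +0.219  -0.010  +0.883  -0.328
    123  0.4843   +0.397  -0.076  +1.325  -0.493


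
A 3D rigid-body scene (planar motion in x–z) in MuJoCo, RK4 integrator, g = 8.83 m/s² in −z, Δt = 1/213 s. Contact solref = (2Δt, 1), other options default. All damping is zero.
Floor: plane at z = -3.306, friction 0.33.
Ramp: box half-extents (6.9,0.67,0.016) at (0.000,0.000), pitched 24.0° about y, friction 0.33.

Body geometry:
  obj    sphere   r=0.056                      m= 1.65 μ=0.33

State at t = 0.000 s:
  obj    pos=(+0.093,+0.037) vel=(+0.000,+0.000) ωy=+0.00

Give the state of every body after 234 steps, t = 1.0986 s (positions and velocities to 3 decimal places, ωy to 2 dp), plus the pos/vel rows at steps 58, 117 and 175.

State at t = 1.0986 s:
  obj    pos=(+1.507,-0.592) vel=(+2.575,-1.146) ωy=+50.32

Key-timestep trajectory:
   step    t(s)  obj.x    obj.z    obj.vx   obj.vz 
     58  0.2723   +0.180  -0.001  +0.638  -0.284
    117  0.5493   +0.447  -0.120  +1.287  -0.573
    175  0.8216   +0.884  -0.315  +1.926  -0.857


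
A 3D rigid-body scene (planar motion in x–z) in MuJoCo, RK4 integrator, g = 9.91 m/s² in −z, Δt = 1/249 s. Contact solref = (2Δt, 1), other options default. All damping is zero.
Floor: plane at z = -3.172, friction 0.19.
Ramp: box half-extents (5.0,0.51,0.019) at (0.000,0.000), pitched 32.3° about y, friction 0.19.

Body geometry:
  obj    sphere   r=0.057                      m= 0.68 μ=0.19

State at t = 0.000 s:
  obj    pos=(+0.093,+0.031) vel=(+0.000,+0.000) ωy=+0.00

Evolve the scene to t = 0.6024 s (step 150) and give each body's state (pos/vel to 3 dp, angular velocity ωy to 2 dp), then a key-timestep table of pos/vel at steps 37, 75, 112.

State at t = 0.6024 s:
  obj    pos=(+0.673,-0.336) vel=(+1.926,-1.218) ωy=+39.96

Key-timestep trajectory:
   step    t(s)  obj.x    obj.z    obj.vx   obj.vz 
     37  0.1486   +0.128  +0.009  +0.475  -0.301
     75  0.3012   +0.238  -0.061  +0.963  -0.609
    112  0.4498   +0.417  -0.173  +1.438  -0.909


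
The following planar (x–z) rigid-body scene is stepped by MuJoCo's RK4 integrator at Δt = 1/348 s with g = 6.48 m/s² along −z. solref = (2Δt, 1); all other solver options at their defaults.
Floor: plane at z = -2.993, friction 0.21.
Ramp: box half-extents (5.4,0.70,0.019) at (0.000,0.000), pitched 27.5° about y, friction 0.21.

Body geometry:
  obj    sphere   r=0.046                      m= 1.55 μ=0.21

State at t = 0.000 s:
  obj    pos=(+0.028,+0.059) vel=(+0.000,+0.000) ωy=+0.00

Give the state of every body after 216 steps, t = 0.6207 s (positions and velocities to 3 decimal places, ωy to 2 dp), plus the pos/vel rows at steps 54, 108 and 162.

State at t = 0.6207 s:
  obj    pos=(+0.393,-0.131) vel=(+1.177,-0.613) ωy=+28.83

Key-timestep trajectory:
   step    t(s)  obj.x    obj.z    obj.vx   obj.vz 
     54  0.1552   +0.051  +0.047  +0.294  -0.153
    108  0.3103   +0.119  +0.011  +0.588  -0.306
    162  0.4655   +0.233  -0.048  +0.883  -0.459


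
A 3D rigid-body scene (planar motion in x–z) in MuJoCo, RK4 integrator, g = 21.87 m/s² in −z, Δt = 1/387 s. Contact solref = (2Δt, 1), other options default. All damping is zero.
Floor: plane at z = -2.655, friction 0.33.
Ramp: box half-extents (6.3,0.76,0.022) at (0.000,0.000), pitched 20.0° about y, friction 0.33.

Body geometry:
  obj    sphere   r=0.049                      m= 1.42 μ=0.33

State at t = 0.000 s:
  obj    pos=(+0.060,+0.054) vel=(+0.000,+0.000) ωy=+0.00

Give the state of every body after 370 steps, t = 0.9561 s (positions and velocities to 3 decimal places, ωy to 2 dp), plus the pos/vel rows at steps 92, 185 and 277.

State at t = 0.9561 s:
  obj    pos=(+2.355,-0.781) vel=(+4.800,-1.747) ωy=+104.24

Key-timestep trajectory:
   step    t(s)  obj.x    obj.z    obj.vx   obj.vz 
     92  0.2377   +0.202  +0.002  +1.194  -0.434
    185  0.4780   +0.634  -0.155  +2.400  -0.874
    277  0.7158   +1.346  -0.414  +3.594  -1.308


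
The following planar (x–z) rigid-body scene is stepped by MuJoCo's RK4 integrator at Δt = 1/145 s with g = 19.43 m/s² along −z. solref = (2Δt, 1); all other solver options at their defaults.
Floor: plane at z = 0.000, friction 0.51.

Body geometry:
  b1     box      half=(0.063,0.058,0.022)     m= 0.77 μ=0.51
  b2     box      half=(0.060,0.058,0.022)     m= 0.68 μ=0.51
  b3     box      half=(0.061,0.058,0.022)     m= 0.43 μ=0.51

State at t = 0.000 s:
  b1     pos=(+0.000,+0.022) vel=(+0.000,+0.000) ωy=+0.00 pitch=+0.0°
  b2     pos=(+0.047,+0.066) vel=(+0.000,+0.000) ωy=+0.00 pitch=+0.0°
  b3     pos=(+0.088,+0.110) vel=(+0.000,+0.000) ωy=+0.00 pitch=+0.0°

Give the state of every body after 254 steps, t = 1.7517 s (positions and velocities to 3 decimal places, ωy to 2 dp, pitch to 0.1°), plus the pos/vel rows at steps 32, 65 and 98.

State at t = 1.7517 s:
  b1     pos=(+0.000,+0.022) vel=(+0.000,+0.000) ωy=+0.00 pitch=+0.0°
  b2     pos=(+0.109,+0.060) vel=(+0.000,+0.000) ωy=+0.00 pitch=+90.0°
  b3     pos=(+0.264,+0.022) vel=(+0.000,+0.000) ωy=+0.00 pitch=+180.0°

Key-timestep trajectory:
   step    t(s)  b1.x    b1.z    b1.vx   b1.vz   b2.x    b2.z    b2.vx   b2.vz   b3.x    b3.z    b3.vx   b3.vz 
     32  0.2207   +0.000  +0.022  +0.000  +0.000   +0.052  +0.068  +0.064  +0.028   +0.100  +0.104  +0.161  -0.123
     65  0.4483   +0.000  +0.022  +0.000  +0.000   +0.106  +0.061  +0.318  -0.090   +0.161  +0.064  +0.311  -0.024
     98  0.6759   +0.000  +0.022  +0.000  +0.000   +0.105  +0.061  +0.101  -0.027   +0.213  +0.063  +0.272  -0.055


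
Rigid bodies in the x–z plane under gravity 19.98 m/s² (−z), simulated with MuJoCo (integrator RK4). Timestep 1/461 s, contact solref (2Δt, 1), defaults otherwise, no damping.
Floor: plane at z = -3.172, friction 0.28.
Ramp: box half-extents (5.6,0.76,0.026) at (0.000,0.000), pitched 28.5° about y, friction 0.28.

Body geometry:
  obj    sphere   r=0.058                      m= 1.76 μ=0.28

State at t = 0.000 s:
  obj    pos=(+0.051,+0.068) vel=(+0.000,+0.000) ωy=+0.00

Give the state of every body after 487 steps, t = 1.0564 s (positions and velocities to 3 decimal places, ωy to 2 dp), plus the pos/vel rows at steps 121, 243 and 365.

State at t = 1.0564 s:
  obj    pos=(+3.390,-1.745) vel=(+6.322,-3.433) ωy=+124.02

Key-timestep trajectory:
   step    t(s)  obj.x    obj.z    obj.vx   obj.vz 
    121  0.2625   +0.257  -0.044  +1.571  -0.853
    243  0.5271   +0.882  -0.384  +3.155  -1.713
    365  0.7918   +1.927  -0.951  +4.738  -2.573


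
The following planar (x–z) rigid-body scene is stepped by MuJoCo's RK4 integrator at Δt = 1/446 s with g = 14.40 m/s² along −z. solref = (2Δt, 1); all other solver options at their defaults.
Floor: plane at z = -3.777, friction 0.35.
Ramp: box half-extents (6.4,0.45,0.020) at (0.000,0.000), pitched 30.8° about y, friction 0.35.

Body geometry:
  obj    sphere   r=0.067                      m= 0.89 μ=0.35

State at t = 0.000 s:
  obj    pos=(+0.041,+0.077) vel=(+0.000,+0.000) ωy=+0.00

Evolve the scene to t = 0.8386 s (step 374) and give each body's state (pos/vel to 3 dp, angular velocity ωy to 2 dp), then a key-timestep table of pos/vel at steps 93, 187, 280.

State at t = 0.8386 s:
  obj    pos=(+1.632,-0.871) vel=(+3.794,-2.261) ωy=+65.91

Key-timestep trajectory:
   step    t(s)  obj.x    obj.z    obj.vx   obj.vz 
     93  0.2085   +0.139  +0.018  +0.943  -0.562
    187  0.4193   +0.439  -0.160  +1.897  -1.131
    280  0.6278   +0.933  -0.455  +2.840  -1.693


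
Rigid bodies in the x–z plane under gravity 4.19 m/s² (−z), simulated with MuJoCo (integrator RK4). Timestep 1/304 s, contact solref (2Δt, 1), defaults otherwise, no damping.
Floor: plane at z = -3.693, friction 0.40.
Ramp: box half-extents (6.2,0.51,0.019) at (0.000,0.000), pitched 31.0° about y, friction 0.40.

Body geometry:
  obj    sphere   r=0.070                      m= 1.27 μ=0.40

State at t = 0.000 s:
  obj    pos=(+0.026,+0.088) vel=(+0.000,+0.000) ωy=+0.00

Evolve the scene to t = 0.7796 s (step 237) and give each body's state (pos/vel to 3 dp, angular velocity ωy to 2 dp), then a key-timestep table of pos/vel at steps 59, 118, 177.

State at t = 0.7796 s:
  obj    pos=(+0.428,-0.153) vel=(+1.030,-0.619) ωy=+17.16

Key-timestep trajectory:
   step    t(s)  obj.x    obj.z    obj.vx   obj.vz 
     59  0.1941   +0.051  +0.073  +0.256  -0.154
    118  0.3882   +0.126  +0.028  +0.513  -0.308
    177  0.5822   +0.250  -0.046  +0.769  -0.462


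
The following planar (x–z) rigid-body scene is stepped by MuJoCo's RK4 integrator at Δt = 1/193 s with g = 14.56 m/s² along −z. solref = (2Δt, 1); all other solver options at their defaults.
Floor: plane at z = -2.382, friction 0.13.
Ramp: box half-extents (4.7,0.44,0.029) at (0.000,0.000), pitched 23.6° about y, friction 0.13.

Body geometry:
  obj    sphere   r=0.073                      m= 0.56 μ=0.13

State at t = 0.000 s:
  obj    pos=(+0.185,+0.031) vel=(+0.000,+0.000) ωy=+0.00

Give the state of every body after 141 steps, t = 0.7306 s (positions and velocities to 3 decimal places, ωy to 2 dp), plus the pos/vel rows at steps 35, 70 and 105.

State at t = 0.7306 s:
  obj    pos=(+1.203,-0.414) vel=(+2.788,-1.218) ωy=+41.65

Key-timestep trajectory:
   step    t(s)  obj.x    obj.z    obj.vx   obj.vz 
     35  0.1813   +0.248  +0.003  +0.692  -0.302
     70  0.3627   +0.436  -0.079  +1.384  -0.605
    105  0.5440   +0.750  -0.216  +2.076  -0.907


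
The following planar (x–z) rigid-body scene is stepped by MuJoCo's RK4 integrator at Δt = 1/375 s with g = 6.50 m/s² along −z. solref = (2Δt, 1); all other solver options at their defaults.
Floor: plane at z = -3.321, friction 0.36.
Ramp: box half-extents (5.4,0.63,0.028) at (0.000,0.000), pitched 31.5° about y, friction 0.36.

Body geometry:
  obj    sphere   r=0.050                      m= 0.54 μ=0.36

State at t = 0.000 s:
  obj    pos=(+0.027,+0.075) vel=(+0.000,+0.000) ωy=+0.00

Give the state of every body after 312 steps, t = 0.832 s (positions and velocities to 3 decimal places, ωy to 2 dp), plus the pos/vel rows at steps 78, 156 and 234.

State at t = 0.832 s:
  obj    pos=(+0.743,-0.364) vel=(+1.721,-1.055) ωy=+40.36

Key-timestep trajectory:
   step    t(s)  obj.x    obj.z    obj.vx   obj.vz 
     78  0.2080   +0.072  +0.048  +0.430  -0.264
    156  0.4160   +0.206  -0.035  +0.861  -0.527
    234  0.6240   +0.430  -0.172  +1.291  -0.791


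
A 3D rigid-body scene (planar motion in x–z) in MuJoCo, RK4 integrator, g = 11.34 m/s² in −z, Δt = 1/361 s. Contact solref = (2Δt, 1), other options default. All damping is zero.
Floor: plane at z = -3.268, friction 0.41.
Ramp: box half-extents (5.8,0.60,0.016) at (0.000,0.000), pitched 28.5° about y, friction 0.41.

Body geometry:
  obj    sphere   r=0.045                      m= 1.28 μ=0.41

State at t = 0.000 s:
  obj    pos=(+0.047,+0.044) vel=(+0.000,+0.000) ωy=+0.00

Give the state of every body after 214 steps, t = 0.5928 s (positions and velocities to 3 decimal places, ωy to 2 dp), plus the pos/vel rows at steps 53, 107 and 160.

State at t = 0.5928 s:
  obj    pos=(+0.644,-0.280) vel=(+2.014,-1.093) ωy=+50.91

Key-timestep trajectory:
   step    t(s)  obj.x    obj.z    obj.vx   obj.vz 
     53  0.1468   +0.084  +0.024  +0.499  -0.271
    107  0.2964   +0.196  -0.037  +1.007  -0.547
    160  0.4432   +0.381  -0.137  +1.506  -0.817


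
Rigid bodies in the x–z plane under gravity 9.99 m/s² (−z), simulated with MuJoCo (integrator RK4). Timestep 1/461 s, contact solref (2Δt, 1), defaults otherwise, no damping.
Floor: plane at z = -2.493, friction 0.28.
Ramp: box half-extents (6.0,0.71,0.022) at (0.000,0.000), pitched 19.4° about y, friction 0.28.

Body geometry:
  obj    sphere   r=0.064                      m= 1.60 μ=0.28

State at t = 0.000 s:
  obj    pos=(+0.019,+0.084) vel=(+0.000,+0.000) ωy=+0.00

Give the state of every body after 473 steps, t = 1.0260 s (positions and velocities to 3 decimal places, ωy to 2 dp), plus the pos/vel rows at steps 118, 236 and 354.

State at t = 1.0260 s:
  obj    pos=(+1.196,-0.330) vel=(+2.294,-0.808) ωy=+38.00

Key-timestep trajectory:
   step    t(s)  obj.x    obj.z    obj.vx   obj.vz 
    118  0.2560   +0.092  +0.059  +0.572  -0.202
    236  0.5119   +0.312  -0.019  +1.145  -0.403
    354  0.7679   +0.678  -0.148  +1.717  -0.605


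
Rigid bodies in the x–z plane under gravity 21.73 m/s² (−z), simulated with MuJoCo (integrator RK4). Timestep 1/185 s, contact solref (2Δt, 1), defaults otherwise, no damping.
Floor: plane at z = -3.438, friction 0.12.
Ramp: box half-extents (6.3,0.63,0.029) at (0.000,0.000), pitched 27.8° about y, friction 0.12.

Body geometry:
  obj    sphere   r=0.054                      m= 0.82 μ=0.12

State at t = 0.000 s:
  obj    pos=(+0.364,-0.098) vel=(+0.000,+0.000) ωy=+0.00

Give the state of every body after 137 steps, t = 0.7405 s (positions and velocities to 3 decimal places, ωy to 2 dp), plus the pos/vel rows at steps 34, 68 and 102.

State at t = 0.7405 s:
  obj    pos=(+2.263,-1.099) vel=(+5.138,-2.676) ωy=+79.18

Key-timestep trajectory:
   step    t(s)  obj.x    obj.z    obj.vx   obj.vz 
     34  0.1838   +0.481  -0.160  +1.281  -0.649
     68  0.3676   +0.832  -0.345  +2.523  -1.400
    102  0.5514   +1.416  -0.653  +3.832  -1.977


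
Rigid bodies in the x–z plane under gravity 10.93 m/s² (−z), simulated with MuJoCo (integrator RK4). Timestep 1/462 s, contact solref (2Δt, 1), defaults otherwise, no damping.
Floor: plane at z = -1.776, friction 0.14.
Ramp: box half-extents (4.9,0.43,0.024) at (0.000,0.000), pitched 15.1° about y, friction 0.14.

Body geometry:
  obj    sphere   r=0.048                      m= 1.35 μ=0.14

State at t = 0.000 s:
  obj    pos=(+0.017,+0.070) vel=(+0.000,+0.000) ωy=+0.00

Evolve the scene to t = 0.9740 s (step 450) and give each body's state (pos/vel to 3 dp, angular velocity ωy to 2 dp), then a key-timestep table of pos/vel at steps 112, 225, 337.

State at t = 0.9740 s:
  obj    pos=(+0.949,-0.181) vel=(+1.913,-0.516) ωy=+41.27

Key-timestep trajectory:
   step    t(s)  obj.x    obj.z    obj.vx   obj.vz 
    112  0.2424   +0.075  +0.054  +0.476  -0.128
    225  0.4870   +0.250  +0.007  +0.956  -0.258
    337  0.7294   +0.539  -0.071  +1.432  -0.386
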